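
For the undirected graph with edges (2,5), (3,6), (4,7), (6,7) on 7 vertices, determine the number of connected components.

Step 1: Build adjacency list from edges:
  1: (none)
  2: 5
  3: 6
  4: 7
  5: 2
  6: 3, 7
  7: 4, 6

Step 2: Run BFS/DFS from vertex 1:
  Visited: {1}
  Reached 1 of 7 vertices

Step 3: Only 1 of 7 vertices reached. Graph is disconnected.
Connected components: {1}, {2, 5}, {3, 4, 6, 7}
Number of connected components: 3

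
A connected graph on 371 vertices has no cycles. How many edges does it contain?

A tree on n vertices always has exactly n - 1 edges.
For n = 371: edges = 371 - 1 = 370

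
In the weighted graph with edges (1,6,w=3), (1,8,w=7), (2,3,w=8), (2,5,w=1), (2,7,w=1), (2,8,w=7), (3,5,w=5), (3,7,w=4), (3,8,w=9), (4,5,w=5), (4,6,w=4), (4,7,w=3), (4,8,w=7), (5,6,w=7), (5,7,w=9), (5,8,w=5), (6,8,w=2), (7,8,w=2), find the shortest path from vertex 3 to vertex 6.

Step 1: Build adjacency list with weights:
  1: 6(w=3), 8(w=7)
  2: 3(w=8), 5(w=1), 7(w=1), 8(w=7)
  3: 2(w=8), 5(w=5), 7(w=4), 8(w=9)
  4: 5(w=5), 6(w=4), 7(w=3), 8(w=7)
  5: 2(w=1), 3(w=5), 4(w=5), 6(w=7), 7(w=9), 8(w=5)
  6: 1(w=3), 4(w=4), 5(w=7), 8(w=2)
  7: 2(w=1), 3(w=4), 4(w=3), 5(w=9), 8(w=2)
  8: 1(w=7), 2(w=7), 3(w=9), 4(w=7), 5(w=5), 6(w=2), 7(w=2)

Step 2: Apply Dijkstra's algorithm from vertex 3:
  Visit vertex 3 (distance=0)
    Update dist[2] = 8
    Update dist[5] = 5
    Update dist[7] = 4
    Update dist[8] = 9
  Visit vertex 7 (distance=4)
    Update dist[2] = 5
    Update dist[4] = 7
    Update dist[8] = 6
  Visit vertex 2 (distance=5)
  Visit vertex 5 (distance=5)
    Update dist[6] = 12
  Visit vertex 8 (distance=6)
    Update dist[1] = 13
    Update dist[6] = 8
  Visit vertex 4 (distance=7)
  Visit vertex 6 (distance=8)
    Update dist[1] = 11

Step 3: Shortest path: 3 -> 7 -> 8 -> 6
Total weight: 4 + 2 + 2 = 8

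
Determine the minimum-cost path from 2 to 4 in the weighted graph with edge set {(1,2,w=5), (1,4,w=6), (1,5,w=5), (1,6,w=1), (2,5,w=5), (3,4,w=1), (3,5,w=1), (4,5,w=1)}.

Step 1: Build adjacency list with weights:
  1: 2(w=5), 4(w=6), 5(w=5), 6(w=1)
  2: 1(w=5), 5(w=5)
  3: 4(w=1), 5(w=1)
  4: 1(w=6), 3(w=1), 5(w=1)
  5: 1(w=5), 2(w=5), 3(w=1), 4(w=1)
  6: 1(w=1)

Step 2: Apply Dijkstra's algorithm from vertex 2:
  Visit vertex 2 (distance=0)
    Update dist[1] = 5
    Update dist[5] = 5
  Visit vertex 1 (distance=5)
    Update dist[4] = 11
    Update dist[6] = 6
  Visit vertex 5 (distance=5)
    Update dist[3] = 6
    Update dist[4] = 6
  Visit vertex 3 (distance=6)
  Visit vertex 4 (distance=6)

Step 3: Shortest path: 2 -> 5 -> 4
Total weight: 5 + 1 = 6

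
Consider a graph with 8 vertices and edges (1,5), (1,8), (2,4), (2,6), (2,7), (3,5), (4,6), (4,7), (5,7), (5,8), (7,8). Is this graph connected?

Step 1: Build adjacency list from edges:
  1: 5, 8
  2: 4, 6, 7
  3: 5
  4: 2, 6, 7
  5: 1, 3, 7, 8
  6: 2, 4
  7: 2, 4, 5, 8
  8: 1, 5, 7

Step 2: Run BFS/DFS from vertex 1:
  Visited: {1, 5, 8, 3, 7, 2, 4, 6}
  Reached 8 of 8 vertices

Step 3: All 8 vertices reached from vertex 1, so the graph is connected.
Answer: Yes, the graph is connected.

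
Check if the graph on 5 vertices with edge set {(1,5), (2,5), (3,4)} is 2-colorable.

Step 1: Attempt 2-coloring using BFS:
  Start at vertex 1, assign color 0
  Color vertex 5 with color 1 (neighbor of 1)
  Color vertex 2 with color 0 (neighbor of 5)
  Start new component at vertex 3, assign color 0
  Color vertex 4 with color 1 (neighbor of 3)

Step 2: 2-coloring succeeded. No conflicts found.
  Set A (color 0): {1, 2, 3}
  Set B (color 1): {4, 5}

The graph is bipartite with partition {1, 2, 3}, {4, 5}.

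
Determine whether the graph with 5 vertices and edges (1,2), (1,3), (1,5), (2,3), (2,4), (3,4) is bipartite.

Step 1: Attempt 2-coloring using BFS:
  Start at vertex 1, assign color 0
  Color vertex 2 with color 1 (neighbor of 1)
  Color vertex 3 with color 1 (neighbor of 1)
  Color vertex 5 with color 1 (neighbor of 1)

Step 2: Conflict found! Vertices 2 and 3 are adjacent but have the same color.
This means the graph contains an odd cycle.

The graph is NOT bipartite.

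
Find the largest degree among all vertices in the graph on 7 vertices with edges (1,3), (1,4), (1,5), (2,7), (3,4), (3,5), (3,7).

Step 1: Count edges incident to each vertex:
  deg(1) = 3 (neighbors: 3, 4, 5)
  deg(2) = 1 (neighbors: 7)
  deg(3) = 4 (neighbors: 1, 4, 5, 7)
  deg(4) = 2 (neighbors: 1, 3)
  deg(5) = 2 (neighbors: 1, 3)
  deg(6) = 0 (neighbors: none)
  deg(7) = 2 (neighbors: 2, 3)

Step 2: Find maximum:
  max(3, 1, 4, 2, 2, 0, 2) = 4 (vertex 3)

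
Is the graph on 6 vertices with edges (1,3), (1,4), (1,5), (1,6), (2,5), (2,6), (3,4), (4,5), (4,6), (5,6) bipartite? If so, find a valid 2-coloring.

Step 1: Attempt 2-coloring using BFS:
  Start at vertex 1, assign color 0
  Color vertex 3 with color 1 (neighbor of 1)
  Color vertex 4 with color 1 (neighbor of 1)
  Color vertex 5 with color 1 (neighbor of 1)
  Color vertex 6 with color 1 (neighbor of 1)

Step 2: Conflict found! Vertices 3 and 4 are adjacent but have the same color.
This means the graph contains an odd cycle.

The graph is NOT bipartite.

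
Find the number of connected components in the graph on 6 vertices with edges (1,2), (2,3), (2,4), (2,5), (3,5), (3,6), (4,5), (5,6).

Step 1: Build adjacency list from edges:
  1: 2
  2: 1, 3, 4, 5
  3: 2, 5, 6
  4: 2, 5
  5: 2, 3, 4, 6
  6: 3, 5

Step 2: Run BFS/DFS from vertex 1:
  Visited: {1, 2, 3, 4, 5, 6}
  Reached 6 of 6 vertices

Step 3: All 6 vertices reached from vertex 1, so the graph is connected.
Number of connected components: 1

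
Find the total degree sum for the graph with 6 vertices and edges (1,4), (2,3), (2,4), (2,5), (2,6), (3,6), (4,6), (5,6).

Step 1: Count edges incident to each vertex:
  deg(1) = 1 (neighbors: 4)
  deg(2) = 4 (neighbors: 3, 4, 5, 6)
  deg(3) = 2 (neighbors: 2, 6)
  deg(4) = 3 (neighbors: 1, 2, 6)
  deg(5) = 2 (neighbors: 2, 6)
  deg(6) = 4 (neighbors: 2, 3, 4, 5)

Step 2: Sum all degrees:
  1 + 4 + 2 + 3 + 2 + 4 = 16

Verification: sum of degrees = 2 * |E| = 2 * 8 = 16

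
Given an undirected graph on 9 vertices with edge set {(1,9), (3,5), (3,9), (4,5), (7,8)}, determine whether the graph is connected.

Step 1: Build adjacency list from edges:
  1: 9
  2: (none)
  3: 5, 9
  4: 5
  5: 3, 4
  6: (none)
  7: 8
  8: 7
  9: 1, 3

Step 2: Run BFS/DFS from vertex 1:
  Visited: {1, 9, 3, 5, 4}
  Reached 5 of 9 vertices

Step 3: Only 5 of 9 vertices reached. Graph is disconnected.
Connected components: {1, 3, 4, 5, 9}, {2}, {6}, {7, 8}
Answer: No, the graph is not connected (4 components).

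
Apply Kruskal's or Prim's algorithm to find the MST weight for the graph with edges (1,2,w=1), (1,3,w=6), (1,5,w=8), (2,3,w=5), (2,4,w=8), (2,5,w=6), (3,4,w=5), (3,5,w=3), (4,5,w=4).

Apply Kruskal's algorithm (sort edges by weight, add if no cycle):

Sorted edges by weight:
  (1,2) w=1
  (3,5) w=3
  (4,5) w=4
  (2,3) w=5
  (3,4) w=5
  (1,3) w=6
  (2,5) w=6
  (1,5) w=8
  (2,4) w=8

Add edge (1,2) w=1 -- no cycle. Running total: 1
Add edge (3,5) w=3 -- no cycle. Running total: 4
Add edge (4,5) w=4 -- no cycle. Running total: 8
Add edge (2,3) w=5 -- no cycle. Running total: 13

MST edges: (1,2,w=1), (3,5,w=3), (4,5,w=4), (2,3,w=5)
Total MST weight: 1 + 3 + 4 + 5 = 13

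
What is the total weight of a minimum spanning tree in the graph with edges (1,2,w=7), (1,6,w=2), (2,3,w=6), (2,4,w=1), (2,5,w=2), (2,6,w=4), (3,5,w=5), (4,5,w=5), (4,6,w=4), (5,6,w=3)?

Apply Kruskal's algorithm (sort edges by weight, add if no cycle):

Sorted edges by weight:
  (2,4) w=1
  (1,6) w=2
  (2,5) w=2
  (5,6) w=3
  (2,6) w=4
  (4,6) w=4
  (3,5) w=5
  (4,5) w=5
  (2,3) w=6
  (1,2) w=7

Add edge (2,4) w=1 -- no cycle. Running total: 1
Add edge (1,6) w=2 -- no cycle. Running total: 3
Add edge (2,5) w=2 -- no cycle. Running total: 5
Add edge (5,6) w=3 -- no cycle. Running total: 8
Skip edge (2,6) w=4 -- would create cycle
Skip edge (4,6) w=4 -- would create cycle
Add edge (3,5) w=5 -- no cycle. Running total: 13

MST edges: (2,4,w=1), (1,6,w=2), (2,5,w=2), (5,6,w=3), (3,5,w=5)
Total MST weight: 1 + 2 + 2 + 3 + 5 = 13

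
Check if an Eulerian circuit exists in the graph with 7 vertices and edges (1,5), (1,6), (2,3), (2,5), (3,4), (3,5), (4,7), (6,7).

Step 1: Find the degree of each vertex:
  deg(1) = 2
  deg(2) = 2
  deg(3) = 3
  deg(4) = 2
  deg(5) = 3
  deg(6) = 2
  deg(7) = 2

Step 2: Count vertices with odd degree:
  Odd-degree vertices: 3, 5 (2 total)

Step 3: Apply Euler's theorem:
  - Eulerian circuit exists iff graph is connected and all vertices have even degree
  - Eulerian path exists iff graph is connected and has 0 or 2 odd-degree vertices

Graph is connected with exactly 2 odd-degree vertices (3, 5).
Eulerian path exists (starting and ending at the odd-degree vertices), but no Eulerian circuit.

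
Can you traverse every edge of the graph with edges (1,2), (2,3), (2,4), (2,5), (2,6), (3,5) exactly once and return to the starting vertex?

Step 1: Find the degree of each vertex:
  deg(1) = 1
  deg(2) = 5
  deg(3) = 2
  deg(4) = 1
  deg(5) = 2
  deg(6) = 1

Step 2: Count vertices with odd degree:
  Odd-degree vertices: 1, 2, 4, 6 (4 total)

Step 3: Apply Euler's theorem:
  - Eulerian circuit exists iff graph is connected and all vertices have even degree
  - Eulerian path exists iff graph is connected and has 0 or 2 odd-degree vertices

Graph has 4 odd-degree vertices (need 0 or 2).
Neither Eulerian path nor Eulerian circuit exists.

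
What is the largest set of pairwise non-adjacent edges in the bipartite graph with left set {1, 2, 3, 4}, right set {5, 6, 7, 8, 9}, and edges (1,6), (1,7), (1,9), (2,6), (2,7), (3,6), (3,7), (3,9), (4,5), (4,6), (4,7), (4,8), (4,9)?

Step 1: List the neighbors of each left vertex:
  1: 6, 7, 9
  2: 6, 7
  3: 6, 7, 9
  4: 5, 6, 7, 8, 9

Step 2: Greedily match left vertices, then look for augmenting paths:
  Match 1 -- 6
  Match 2 -- 7
  Match 3 -- 9
  Match 4 -- 5
  No augmenting path remains.

Step 3: Verify this is maximum:
  Matching size 4 = min(|L|, |R|) = min(4, 5), which is an upper bound, so this matching is maximum.

Maximum matching: {(1,6), (2,7), (3,9), (4,5)}
Size: 4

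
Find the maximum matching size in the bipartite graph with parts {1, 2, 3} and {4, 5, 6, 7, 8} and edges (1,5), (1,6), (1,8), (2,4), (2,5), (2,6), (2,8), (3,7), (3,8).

Step 1: List the neighbors of each left vertex:
  1: 5, 6, 8
  2: 4, 5, 6, 8
  3: 7, 8

Step 2: Greedily match left vertices, then look for augmenting paths:
  Match 1 -- 5
  Match 2 -- 4
  Match 3 -- 7
  No augmenting path remains.

Step 3: Verify this is maximum:
  Matching size 3 = min(|L|, |R|) = min(3, 5), which is an upper bound, so this matching is maximum.

Maximum matching: {(1,5), (2,4), (3,7)}
Size: 3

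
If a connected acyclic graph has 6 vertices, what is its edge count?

A tree on n vertices always has exactly n - 1 edges.
For n = 6: edges = 6 - 1 = 5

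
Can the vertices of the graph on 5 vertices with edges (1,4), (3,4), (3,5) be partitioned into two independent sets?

Step 1: Attempt 2-coloring using BFS:
  Start at vertex 1, assign color 0
  Color vertex 4 with color 1 (neighbor of 1)
  Color vertex 3 with color 0 (neighbor of 4)
  Color vertex 5 with color 1 (neighbor of 3)
  Start new component at vertex 2, assign color 0

Step 2: 2-coloring succeeded. No conflicts found.
  Set A (color 0): {1, 2, 3}
  Set B (color 1): {4, 5}

The graph is bipartite with partition {1, 2, 3}, {4, 5}.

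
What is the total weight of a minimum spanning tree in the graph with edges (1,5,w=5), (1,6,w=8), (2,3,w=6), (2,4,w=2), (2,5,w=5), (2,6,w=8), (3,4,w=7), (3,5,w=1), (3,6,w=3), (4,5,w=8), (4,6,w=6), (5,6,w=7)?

Apply Kruskal's algorithm (sort edges by weight, add if no cycle):

Sorted edges by weight:
  (3,5) w=1
  (2,4) w=2
  (3,6) w=3
  (1,5) w=5
  (2,5) w=5
  (2,3) w=6
  (4,6) w=6
  (3,4) w=7
  (5,6) w=7
  (1,6) w=8
  (2,6) w=8
  (4,5) w=8

Add edge (3,5) w=1 -- no cycle. Running total: 1
Add edge (2,4) w=2 -- no cycle. Running total: 3
Add edge (3,6) w=3 -- no cycle. Running total: 6
Add edge (1,5) w=5 -- no cycle. Running total: 11
Add edge (2,5) w=5 -- no cycle. Running total: 16

MST edges: (3,5,w=1), (2,4,w=2), (3,6,w=3), (1,5,w=5), (2,5,w=5)
Total MST weight: 1 + 2 + 3 + 5 + 5 = 16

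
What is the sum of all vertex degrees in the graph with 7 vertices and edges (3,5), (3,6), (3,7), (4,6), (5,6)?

Step 1: Count edges incident to each vertex:
  deg(1) = 0 (neighbors: none)
  deg(2) = 0 (neighbors: none)
  deg(3) = 3 (neighbors: 5, 6, 7)
  deg(4) = 1 (neighbors: 6)
  deg(5) = 2 (neighbors: 3, 6)
  deg(6) = 3 (neighbors: 3, 4, 5)
  deg(7) = 1 (neighbors: 3)

Step 2: Sum all degrees:
  0 + 0 + 3 + 1 + 2 + 3 + 1 = 10

Verification: sum of degrees = 2 * |E| = 2 * 5 = 10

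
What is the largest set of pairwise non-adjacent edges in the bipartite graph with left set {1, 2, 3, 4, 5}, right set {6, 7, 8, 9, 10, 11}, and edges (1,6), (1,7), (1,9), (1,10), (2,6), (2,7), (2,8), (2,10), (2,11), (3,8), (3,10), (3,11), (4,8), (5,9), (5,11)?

Step 1: List the neighbors of each left vertex:
  1: 6, 7, 9, 10
  2: 6, 7, 8, 10, 11
  3: 8, 10, 11
  4: 8
  5: 9, 11

Step 2: Greedily match left vertices, then look for augmenting paths:
  Match 1 -- 6
  Match 2 -- 7
  Match 3 -- 10
  Match 4 -- 8
  Match 5 -- 9
  No augmenting path remains.

Step 3: Verify this is maximum:
  Matching size 5 = min(|L|, |R|) = min(5, 6), which is an upper bound, so this matching is maximum.

Maximum matching: {(1,6), (2,7), (3,10), (4,8), (5,9)}
Size: 5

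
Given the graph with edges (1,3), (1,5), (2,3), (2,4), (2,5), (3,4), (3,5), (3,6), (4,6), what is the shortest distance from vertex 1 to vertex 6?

Step 1: Build adjacency list:
  1: 3, 5
  2: 3, 4, 5
  3: 1, 2, 4, 5, 6
  4: 2, 3, 6
  5: 1, 2, 3
  6: 3, 4

Step 2: BFS from vertex 1 to find shortest path to 6:
  vertex 3 reached at distance 1
  vertex 5 reached at distance 1
  vertex 2 reached at distance 2
  vertex 4 reached at distance 2
  vertex 6 reached at distance 2

Step 3: Shortest path: 1 -> 3 -> 6
Path length: 2 edges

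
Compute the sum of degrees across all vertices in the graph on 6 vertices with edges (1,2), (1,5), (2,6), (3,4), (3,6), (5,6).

Step 1: Count edges incident to each vertex:
  deg(1) = 2 (neighbors: 2, 5)
  deg(2) = 2 (neighbors: 1, 6)
  deg(3) = 2 (neighbors: 4, 6)
  deg(4) = 1 (neighbors: 3)
  deg(5) = 2 (neighbors: 1, 6)
  deg(6) = 3 (neighbors: 2, 3, 5)

Step 2: Sum all degrees:
  2 + 2 + 2 + 1 + 2 + 3 = 12

Verification: sum of degrees = 2 * |E| = 2 * 6 = 12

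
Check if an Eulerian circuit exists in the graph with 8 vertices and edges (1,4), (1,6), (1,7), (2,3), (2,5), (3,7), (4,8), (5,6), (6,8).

Step 1: Find the degree of each vertex:
  deg(1) = 3
  deg(2) = 2
  deg(3) = 2
  deg(4) = 2
  deg(5) = 2
  deg(6) = 3
  deg(7) = 2
  deg(8) = 2

Step 2: Count vertices with odd degree:
  Odd-degree vertices: 1, 6 (2 total)

Step 3: Apply Euler's theorem:
  - Eulerian circuit exists iff graph is connected and all vertices have even degree
  - Eulerian path exists iff graph is connected and has 0 or 2 odd-degree vertices

Graph is connected with exactly 2 odd-degree vertices (1, 6).
Eulerian path exists (starting and ending at the odd-degree vertices), but no Eulerian circuit.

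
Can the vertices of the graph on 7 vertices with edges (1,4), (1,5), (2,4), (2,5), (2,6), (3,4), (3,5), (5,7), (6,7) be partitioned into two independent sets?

Step 1: Attempt 2-coloring using BFS:
  Start at vertex 1, assign color 0
  Color vertex 4 with color 1 (neighbor of 1)
  Color vertex 5 with color 1 (neighbor of 1)
  Color vertex 2 with color 0 (neighbor of 4)
  Color vertex 3 with color 0 (neighbor of 4)
  Color vertex 7 with color 0 (neighbor of 5)
  Color vertex 6 with color 1 (neighbor of 2)

Step 2: 2-coloring succeeded. No conflicts found.
  Set A (color 0): {1, 2, 3, 7}
  Set B (color 1): {4, 5, 6}

The graph is bipartite with partition {1, 2, 3, 7}, {4, 5, 6}.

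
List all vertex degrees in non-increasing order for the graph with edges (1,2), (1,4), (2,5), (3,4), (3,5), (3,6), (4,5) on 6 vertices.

Step 1: Count edges incident to each vertex:
  deg(1) = 2 (neighbors: 2, 4)
  deg(2) = 2 (neighbors: 1, 5)
  deg(3) = 3 (neighbors: 4, 5, 6)
  deg(4) = 3 (neighbors: 1, 3, 5)
  deg(5) = 3 (neighbors: 2, 3, 4)
  deg(6) = 1 (neighbors: 3)

Step 2: Sort degrees in non-increasing order:
  Degrees: [2, 2, 3, 3, 3, 1] -> sorted: [3, 3, 3, 2, 2, 1]

Degree sequence: [3, 3, 3, 2, 2, 1]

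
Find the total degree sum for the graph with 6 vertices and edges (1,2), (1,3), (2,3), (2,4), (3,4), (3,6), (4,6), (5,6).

Step 1: Count edges incident to each vertex:
  deg(1) = 2 (neighbors: 2, 3)
  deg(2) = 3 (neighbors: 1, 3, 4)
  deg(3) = 4 (neighbors: 1, 2, 4, 6)
  deg(4) = 3 (neighbors: 2, 3, 6)
  deg(5) = 1 (neighbors: 6)
  deg(6) = 3 (neighbors: 3, 4, 5)

Step 2: Sum all degrees:
  2 + 3 + 4 + 3 + 1 + 3 = 16

Verification: sum of degrees = 2 * |E| = 2 * 8 = 16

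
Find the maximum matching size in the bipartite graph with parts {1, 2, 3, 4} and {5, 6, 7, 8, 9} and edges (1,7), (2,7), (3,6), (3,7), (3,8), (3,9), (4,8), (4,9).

Step 1: List the neighbors of each left vertex:
  1: 7
  2: 7
  3: 6, 7, 8, 9
  4: 8, 9

Step 2: Greedily match left vertices, then look for augmenting paths:
  Match 1 -- 7
  Match 3 -- 6
  Match 4 -- 8
  No augmenting path remains.

Step 3: Verify this is maximum:
  Matching has size 3. The vertex set {3, 4, 7} covers every edge and has size 3; any matching has at most one edge per cover vertex, so 3 is maximum (König's theorem).

Maximum matching: {(1,7), (3,6), (4,8)}
Size: 3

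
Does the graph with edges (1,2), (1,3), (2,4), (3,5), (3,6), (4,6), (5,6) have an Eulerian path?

Step 1: Find the degree of each vertex:
  deg(1) = 2
  deg(2) = 2
  deg(3) = 3
  deg(4) = 2
  deg(5) = 2
  deg(6) = 3

Step 2: Count vertices with odd degree:
  Odd-degree vertices: 3, 6 (2 total)

Step 3: Apply Euler's theorem:
  - Eulerian circuit exists iff graph is connected and all vertices have even degree
  - Eulerian path exists iff graph is connected and has 0 or 2 odd-degree vertices

Graph is connected with exactly 2 odd-degree vertices (3, 6).
Eulerian path exists (starting and ending at the odd-degree vertices), but no Eulerian circuit.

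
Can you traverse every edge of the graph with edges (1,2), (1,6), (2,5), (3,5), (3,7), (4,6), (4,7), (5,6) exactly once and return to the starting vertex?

Step 1: Find the degree of each vertex:
  deg(1) = 2
  deg(2) = 2
  deg(3) = 2
  deg(4) = 2
  deg(5) = 3
  deg(6) = 3
  deg(7) = 2

Step 2: Count vertices with odd degree:
  Odd-degree vertices: 5, 6 (2 total)

Step 3: Apply Euler's theorem:
  - Eulerian circuit exists iff graph is connected and all vertices have even degree
  - Eulerian path exists iff graph is connected and has 0 or 2 odd-degree vertices

Graph is connected with exactly 2 odd-degree vertices (5, 6).
Eulerian path exists (starting and ending at the odd-degree vertices), but no Eulerian circuit.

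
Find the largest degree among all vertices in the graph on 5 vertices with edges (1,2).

Step 1: Count edges incident to each vertex:
  deg(1) = 1 (neighbors: 2)
  deg(2) = 1 (neighbors: 1)
  deg(3) = 0 (neighbors: none)
  deg(4) = 0 (neighbors: none)
  deg(5) = 0 (neighbors: none)

Step 2: Find maximum:
  max(1, 1, 0, 0, 0) = 1 (vertex 1)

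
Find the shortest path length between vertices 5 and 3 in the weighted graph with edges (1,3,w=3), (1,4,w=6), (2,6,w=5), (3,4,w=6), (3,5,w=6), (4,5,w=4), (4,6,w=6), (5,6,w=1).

Step 1: Build adjacency list with weights:
  1: 3(w=3), 4(w=6)
  2: 6(w=5)
  3: 1(w=3), 4(w=6), 5(w=6)
  4: 1(w=6), 3(w=6), 5(w=4), 6(w=6)
  5: 3(w=6), 4(w=4), 6(w=1)
  6: 2(w=5), 4(w=6), 5(w=1)

Step 2: Apply Dijkstra's algorithm from vertex 5:
  Visit vertex 5 (distance=0)
    Update dist[3] = 6
    Update dist[4] = 4
    Update dist[6] = 1
  Visit vertex 6 (distance=1)
    Update dist[2] = 6
  Visit vertex 4 (distance=4)
    Update dist[1] = 10
  Visit vertex 2 (distance=6)
  Visit vertex 3 (distance=6)
    Update dist[1] = 9

Step 3: Shortest path: 5 -> 3
Total weight: 6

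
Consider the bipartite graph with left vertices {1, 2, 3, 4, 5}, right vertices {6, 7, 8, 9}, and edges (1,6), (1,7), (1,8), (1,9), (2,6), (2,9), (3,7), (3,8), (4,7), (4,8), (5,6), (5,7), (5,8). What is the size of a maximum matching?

Step 1: List the neighbors of each left vertex:
  1: 6, 7, 8, 9
  2: 6, 9
  3: 7, 8
  4: 7, 8
  5: 6, 7, 8

Step 2: Greedily match left vertices, then look for augmenting paths:
  Match 1 -- 6
  Match 2 -- 9
  Match 3 -- 7
  Match 4 -- 8
  No augmenting path remains.

Step 3: Verify this is maximum:
  Matching size 4 = min(|L|, |R|) = min(5, 4), which is an upper bound, so this matching is maximum.

Maximum matching: {(1,6), (2,9), (3,7), (4,8)}
Size: 4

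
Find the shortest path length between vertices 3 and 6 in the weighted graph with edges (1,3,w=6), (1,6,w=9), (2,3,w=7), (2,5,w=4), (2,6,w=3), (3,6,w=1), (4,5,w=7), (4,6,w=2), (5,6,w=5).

Step 1: Build adjacency list with weights:
  1: 3(w=6), 6(w=9)
  2: 3(w=7), 5(w=4), 6(w=3)
  3: 1(w=6), 2(w=7), 6(w=1)
  4: 5(w=7), 6(w=2)
  5: 2(w=4), 4(w=7), 6(w=5)
  6: 1(w=9), 2(w=3), 3(w=1), 4(w=2), 5(w=5)

Step 2: Apply Dijkstra's algorithm from vertex 3:
  Visit vertex 3 (distance=0)
    Update dist[1] = 6
    Update dist[2] = 7
    Update dist[6] = 1
  Visit vertex 6 (distance=1)
    Update dist[2] = 4
    Update dist[4] = 3
    Update dist[5] = 6

Step 3: Shortest path: 3 -> 6
Total weight: 1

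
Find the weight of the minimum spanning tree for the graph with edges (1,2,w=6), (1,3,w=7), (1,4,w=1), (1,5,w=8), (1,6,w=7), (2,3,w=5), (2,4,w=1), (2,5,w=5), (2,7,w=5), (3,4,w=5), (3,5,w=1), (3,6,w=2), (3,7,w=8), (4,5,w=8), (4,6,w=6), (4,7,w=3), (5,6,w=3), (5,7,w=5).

Apply Kruskal's algorithm (sort edges by weight, add if no cycle):

Sorted edges by weight:
  (1,4) w=1
  (2,4) w=1
  (3,5) w=1
  (3,6) w=2
  (4,7) w=3
  (5,6) w=3
  (2,7) w=5
  (2,3) w=5
  (2,5) w=5
  (3,4) w=5
  (5,7) w=5
  (1,2) w=6
  (4,6) w=6
  (1,6) w=7
  (1,3) w=7
  (1,5) w=8
  (3,7) w=8
  (4,5) w=8

Add edge (1,4) w=1 -- no cycle. Running total: 1
Add edge (2,4) w=1 -- no cycle. Running total: 2
Add edge (3,5) w=1 -- no cycle. Running total: 3
Add edge (3,6) w=2 -- no cycle. Running total: 5
Add edge (4,7) w=3 -- no cycle. Running total: 8
Skip edge (5,6) w=3 -- would create cycle
Skip edge (2,7) w=5 -- would create cycle
Add edge (2,3) w=5 -- no cycle. Running total: 13

MST edges: (1,4,w=1), (2,4,w=1), (3,5,w=1), (3,6,w=2), (4,7,w=3), (2,3,w=5)
Total MST weight: 1 + 1 + 1 + 2 + 3 + 5 = 13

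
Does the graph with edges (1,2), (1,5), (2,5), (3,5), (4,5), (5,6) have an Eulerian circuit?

Step 1: Find the degree of each vertex:
  deg(1) = 2
  deg(2) = 2
  deg(3) = 1
  deg(4) = 1
  deg(5) = 5
  deg(6) = 1

Step 2: Count vertices with odd degree:
  Odd-degree vertices: 3, 4, 5, 6 (4 total)

Step 3: Apply Euler's theorem:
  - Eulerian circuit exists iff graph is connected and all vertices have even degree
  - Eulerian path exists iff graph is connected and has 0 or 2 odd-degree vertices

Graph has 4 odd-degree vertices (need 0 or 2).
Neither Eulerian path nor Eulerian circuit exists.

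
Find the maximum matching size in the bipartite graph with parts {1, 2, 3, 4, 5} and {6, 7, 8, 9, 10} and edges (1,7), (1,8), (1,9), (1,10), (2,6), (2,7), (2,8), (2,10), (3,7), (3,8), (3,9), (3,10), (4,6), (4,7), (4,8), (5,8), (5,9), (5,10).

Step 1: List the neighbors of each left vertex:
  1: 7, 8, 9, 10
  2: 6, 7, 8, 10
  3: 7, 8, 9, 10
  4: 6, 7, 8
  5: 8, 9, 10

Step 2: Greedily match left vertices, then look for augmenting paths:
  Match 1 -- 7
  Match 2 -- 10
  Match 3 -- 8
  Match 4 -- 6
  Match 5 -- 9
  No augmenting path remains.

Step 3: Verify this is maximum:
  Matching size 5 = min(|L|, |R|) = min(5, 5), which is an upper bound, so this matching is maximum.

Maximum matching: {(1,7), (2,10), (3,8), (4,6), (5,9)}
Size: 5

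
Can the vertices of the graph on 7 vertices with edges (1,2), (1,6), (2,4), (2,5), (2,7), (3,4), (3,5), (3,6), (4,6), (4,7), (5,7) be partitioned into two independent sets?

Step 1: Attempt 2-coloring using BFS:
  Start at vertex 1, assign color 0
  Color vertex 2 with color 1 (neighbor of 1)
  Color vertex 6 with color 1 (neighbor of 1)
  Color vertex 4 with color 0 (neighbor of 2)
  Color vertex 5 with color 0 (neighbor of 2)
  Color vertex 7 with color 0 (neighbor of 2)
  Color vertex 3 with color 0 (neighbor of 6)

Step 2: Conflict found! Vertices 4 and 3 are adjacent but have the same color.
This means the graph contains an odd cycle.

The graph is NOT bipartite.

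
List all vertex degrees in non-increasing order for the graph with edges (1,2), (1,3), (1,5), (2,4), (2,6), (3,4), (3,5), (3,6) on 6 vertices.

Step 1: Count edges incident to each vertex:
  deg(1) = 3 (neighbors: 2, 3, 5)
  deg(2) = 3 (neighbors: 1, 4, 6)
  deg(3) = 4 (neighbors: 1, 4, 5, 6)
  deg(4) = 2 (neighbors: 2, 3)
  deg(5) = 2 (neighbors: 1, 3)
  deg(6) = 2 (neighbors: 2, 3)

Step 2: Sort degrees in non-increasing order:
  Degrees: [3, 3, 4, 2, 2, 2] -> sorted: [4, 3, 3, 2, 2, 2]

Degree sequence: [4, 3, 3, 2, 2, 2]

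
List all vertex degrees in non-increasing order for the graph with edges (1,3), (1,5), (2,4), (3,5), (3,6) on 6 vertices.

Step 1: Count edges incident to each vertex:
  deg(1) = 2 (neighbors: 3, 5)
  deg(2) = 1 (neighbors: 4)
  deg(3) = 3 (neighbors: 1, 5, 6)
  deg(4) = 1 (neighbors: 2)
  deg(5) = 2 (neighbors: 1, 3)
  deg(6) = 1 (neighbors: 3)

Step 2: Sort degrees in non-increasing order:
  Degrees: [2, 1, 3, 1, 2, 1] -> sorted: [3, 2, 2, 1, 1, 1]

Degree sequence: [3, 2, 2, 1, 1, 1]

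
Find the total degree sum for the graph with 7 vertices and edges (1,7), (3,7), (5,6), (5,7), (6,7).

Step 1: Count edges incident to each vertex:
  deg(1) = 1 (neighbors: 7)
  deg(2) = 0 (neighbors: none)
  deg(3) = 1 (neighbors: 7)
  deg(4) = 0 (neighbors: none)
  deg(5) = 2 (neighbors: 6, 7)
  deg(6) = 2 (neighbors: 5, 7)
  deg(7) = 4 (neighbors: 1, 3, 5, 6)

Step 2: Sum all degrees:
  1 + 0 + 1 + 0 + 2 + 2 + 4 = 10

Verification: sum of degrees = 2 * |E| = 2 * 5 = 10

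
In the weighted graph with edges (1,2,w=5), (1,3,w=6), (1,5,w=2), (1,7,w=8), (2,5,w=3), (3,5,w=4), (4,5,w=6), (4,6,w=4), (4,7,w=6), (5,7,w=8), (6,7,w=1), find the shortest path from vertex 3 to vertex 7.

Step 1: Build adjacency list with weights:
  1: 2(w=5), 3(w=6), 5(w=2), 7(w=8)
  2: 1(w=5), 5(w=3)
  3: 1(w=6), 5(w=4)
  4: 5(w=6), 6(w=4), 7(w=6)
  5: 1(w=2), 2(w=3), 3(w=4), 4(w=6), 7(w=8)
  6: 4(w=4), 7(w=1)
  7: 1(w=8), 4(w=6), 5(w=8), 6(w=1)

Step 2: Apply Dijkstra's algorithm from vertex 3:
  Visit vertex 3 (distance=0)
    Update dist[1] = 6
    Update dist[5] = 4
  Visit vertex 5 (distance=4)
    Update dist[2] = 7
    Update dist[4] = 10
    Update dist[7] = 12
  Visit vertex 1 (distance=6)
  Visit vertex 2 (distance=7)
  Visit vertex 4 (distance=10)
    Update dist[6] = 14
  Visit vertex 7 (distance=12)
    Update dist[6] = 13

Step 3: Shortest path: 3 -> 5 -> 7
Total weight: 4 + 8 = 12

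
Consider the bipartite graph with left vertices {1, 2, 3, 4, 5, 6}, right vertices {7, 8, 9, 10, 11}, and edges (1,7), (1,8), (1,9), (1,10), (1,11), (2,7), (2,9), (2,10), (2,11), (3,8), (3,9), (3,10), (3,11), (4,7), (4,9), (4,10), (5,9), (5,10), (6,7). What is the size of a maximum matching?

Step 1: List the neighbors of each left vertex:
  1: 7, 8, 9, 10, 11
  2: 7, 9, 10, 11
  3: 8, 9, 10, 11
  4: 7, 9, 10
  5: 9, 10
  6: 7

Step 2: Greedily match left vertices, then look for augmenting paths:
  Match 1 -- 7
  Match 2 -- 11
  Match 3 -- 8
  Match 4 -- 10
  Match 5 -- 9
  No augmenting path remains.

Step 3: Verify this is maximum:
  Matching size 5 = min(|L|, |R|) = min(6, 5), which is an upper bound, so this matching is maximum.

Maximum matching: {(1,7), (2,11), (3,8), (4,10), (5,9)}
Size: 5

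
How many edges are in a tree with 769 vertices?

A tree on n vertices always has exactly n - 1 edges.
For n = 769: edges = 769 - 1 = 768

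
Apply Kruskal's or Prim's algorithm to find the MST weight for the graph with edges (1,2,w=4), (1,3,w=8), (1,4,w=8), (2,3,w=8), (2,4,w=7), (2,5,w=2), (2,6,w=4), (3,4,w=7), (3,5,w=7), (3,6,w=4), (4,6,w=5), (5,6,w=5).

Apply Kruskal's algorithm (sort edges by weight, add if no cycle):

Sorted edges by weight:
  (2,5) w=2
  (1,2) w=4
  (2,6) w=4
  (3,6) w=4
  (4,6) w=5
  (5,6) w=5
  (2,4) w=7
  (3,4) w=7
  (3,5) w=7
  (1,4) w=8
  (1,3) w=8
  (2,3) w=8

Add edge (2,5) w=2 -- no cycle. Running total: 2
Add edge (1,2) w=4 -- no cycle. Running total: 6
Add edge (2,6) w=4 -- no cycle. Running total: 10
Add edge (3,6) w=4 -- no cycle. Running total: 14
Add edge (4,6) w=5 -- no cycle. Running total: 19

MST edges: (2,5,w=2), (1,2,w=4), (2,6,w=4), (3,6,w=4), (4,6,w=5)
Total MST weight: 2 + 4 + 4 + 4 + 5 = 19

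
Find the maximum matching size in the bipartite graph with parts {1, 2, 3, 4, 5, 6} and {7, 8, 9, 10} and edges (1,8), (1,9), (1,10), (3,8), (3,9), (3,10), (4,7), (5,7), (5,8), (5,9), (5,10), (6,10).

Step 1: List the neighbors of each left vertex:
  1: 8, 9, 10
  2: (none)
  3: 8, 9, 10
  4: 7
  5: 7, 8, 9, 10
  6: 10

Step 2: Greedily match left vertices, then look for augmenting paths:
  Match 1 -- 8
  Match 3 -- 9
  Match 4 -- 7
  Match 5 -- 10
  No augmenting path remains.

Step 3: Verify this is maximum:
  Matching size 4 = min(|L|, |R|) = min(6, 4), which is an upper bound, so this matching is maximum.

Maximum matching: {(1,8), (3,9), (4,7), (5,10)}
Size: 4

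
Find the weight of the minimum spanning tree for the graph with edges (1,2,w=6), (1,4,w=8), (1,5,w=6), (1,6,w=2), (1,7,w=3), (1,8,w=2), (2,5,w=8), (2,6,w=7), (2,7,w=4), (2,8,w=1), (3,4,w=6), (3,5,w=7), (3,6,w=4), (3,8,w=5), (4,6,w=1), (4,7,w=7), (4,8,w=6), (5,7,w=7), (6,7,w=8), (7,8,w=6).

Apply Kruskal's algorithm (sort edges by weight, add if no cycle):

Sorted edges by weight:
  (2,8) w=1
  (4,6) w=1
  (1,6) w=2
  (1,8) w=2
  (1,7) w=3
  (2,7) w=4
  (3,6) w=4
  (3,8) w=5
  (1,2) w=6
  (1,5) w=6
  (3,4) w=6
  (4,8) w=6
  (7,8) w=6
  (2,6) w=7
  (3,5) w=7
  (4,7) w=7
  (5,7) w=7
  (1,4) w=8
  (2,5) w=8
  (6,7) w=8

Add edge (2,8) w=1 -- no cycle. Running total: 1
Add edge (4,6) w=1 -- no cycle. Running total: 2
Add edge (1,6) w=2 -- no cycle. Running total: 4
Add edge (1,8) w=2 -- no cycle. Running total: 6
Add edge (1,7) w=3 -- no cycle. Running total: 9
Skip edge (2,7) w=4 -- would create cycle
Add edge (3,6) w=4 -- no cycle. Running total: 13
Skip edge (3,8) w=5 -- would create cycle
Skip edge (1,2) w=6 -- would create cycle
Add edge (1,5) w=6 -- no cycle. Running total: 19

MST edges: (2,8,w=1), (4,6,w=1), (1,6,w=2), (1,8,w=2), (1,7,w=3), (3,6,w=4), (1,5,w=6)
Total MST weight: 1 + 1 + 2 + 2 + 3 + 4 + 6 = 19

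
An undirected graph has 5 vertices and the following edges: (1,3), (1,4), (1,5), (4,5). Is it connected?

Step 1: Build adjacency list from edges:
  1: 3, 4, 5
  2: (none)
  3: 1
  4: 1, 5
  5: 1, 4

Step 2: Run BFS/DFS from vertex 1:
  Visited: {1, 3, 4, 5}
  Reached 4 of 5 vertices

Step 3: Only 4 of 5 vertices reached. Graph is disconnected.
Connected components: {1, 3, 4, 5}, {2}
Answer: No, the graph is not connected (2 components).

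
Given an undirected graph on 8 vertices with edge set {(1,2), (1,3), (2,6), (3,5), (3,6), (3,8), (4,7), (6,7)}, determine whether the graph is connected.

Step 1: Build adjacency list from edges:
  1: 2, 3
  2: 1, 6
  3: 1, 5, 6, 8
  4: 7
  5: 3
  6: 2, 3, 7
  7: 4, 6
  8: 3

Step 2: Run BFS/DFS from vertex 1:
  Visited: {1, 2, 3, 6, 5, 8, 7, 4}
  Reached 8 of 8 vertices

Step 3: All 8 vertices reached from vertex 1, so the graph is connected.
Answer: Yes, the graph is connected.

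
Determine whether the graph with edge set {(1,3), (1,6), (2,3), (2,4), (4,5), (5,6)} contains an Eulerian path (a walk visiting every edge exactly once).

Step 1: Find the degree of each vertex:
  deg(1) = 2
  deg(2) = 2
  deg(3) = 2
  deg(4) = 2
  deg(5) = 2
  deg(6) = 2

Step 2: Count vertices with odd degree:
  All vertices have even degree (0 odd-degree vertices)

Step 3: Apply Euler's theorem:
  - Eulerian circuit exists iff graph is connected and all vertices have even degree
  - Eulerian path exists iff graph is connected and has 0 or 2 odd-degree vertices

Graph is connected with 0 odd-degree vertices.
Both Eulerian circuit and Eulerian path exist.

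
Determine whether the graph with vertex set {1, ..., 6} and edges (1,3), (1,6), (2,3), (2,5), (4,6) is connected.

Step 1: Build adjacency list from edges:
  1: 3, 6
  2: 3, 5
  3: 1, 2
  4: 6
  5: 2
  6: 1, 4

Step 2: Run BFS/DFS from vertex 1:
  Visited: {1, 3, 6, 2, 4, 5}
  Reached 6 of 6 vertices

Step 3: All 6 vertices reached from vertex 1, so the graph is connected.
Answer: Yes, the graph is connected.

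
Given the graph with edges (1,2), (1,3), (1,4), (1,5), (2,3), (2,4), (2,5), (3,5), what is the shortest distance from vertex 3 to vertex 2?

Step 1: Build adjacency list:
  1: 2, 3, 4, 5
  2: 1, 3, 4, 5
  3: 1, 2, 5
  4: 1, 2
  5: 1, 2, 3

Step 2: BFS from vertex 3 to find shortest path to 2:
  vertex 1 reached at distance 1
  vertex 2 reached at distance 1

Step 3: Shortest path: 3 -> 2
Path length: 1 edge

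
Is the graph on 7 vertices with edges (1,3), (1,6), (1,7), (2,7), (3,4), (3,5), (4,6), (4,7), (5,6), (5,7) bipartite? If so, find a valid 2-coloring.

Step 1: Attempt 2-coloring using BFS:
  Start at vertex 1, assign color 0
  Color vertex 3 with color 1 (neighbor of 1)
  Color vertex 6 with color 1 (neighbor of 1)
  Color vertex 7 with color 1 (neighbor of 1)
  Color vertex 4 with color 0 (neighbor of 3)
  Color vertex 5 with color 0 (neighbor of 3)
  Color vertex 2 with color 0 (neighbor of 7)

Step 2: 2-coloring succeeded. No conflicts found.
  Set A (color 0): {1, 2, 4, 5}
  Set B (color 1): {3, 6, 7}

The graph is bipartite with partition {1, 2, 4, 5}, {3, 6, 7}.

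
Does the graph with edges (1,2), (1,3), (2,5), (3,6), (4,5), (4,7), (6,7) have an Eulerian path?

Step 1: Find the degree of each vertex:
  deg(1) = 2
  deg(2) = 2
  deg(3) = 2
  deg(4) = 2
  deg(5) = 2
  deg(6) = 2
  deg(7) = 2

Step 2: Count vertices with odd degree:
  All vertices have even degree (0 odd-degree vertices)

Step 3: Apply Euler's theorem:
  - Eulerian circuit exists iff graph is connected and all vertices have even degree
  - Eulerian path exists iff graph is connected and has 0 or 2 odd-degree vertices

Graph is connected with 0 odd-degree vertices.
Both Eulerian circuit and Eulerian path exist.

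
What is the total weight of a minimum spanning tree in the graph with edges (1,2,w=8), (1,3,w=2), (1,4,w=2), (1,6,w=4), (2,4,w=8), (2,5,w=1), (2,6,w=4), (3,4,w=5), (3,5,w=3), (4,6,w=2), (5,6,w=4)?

Apply Kruskal's algorithm (sort edges by weight, add if no cycle):

Sorted edges by weight:
  (2,5) w=1
  (1,3) w=2
  (1,4) w=2
  (4,6) w=2
  (3,5) w=3
  (1,6) w=4
  (2,6) w=4
  (5,6) w=4
  (3,4) w=5
  (1,2) w=8
  (2,4) w=8

Add edge (2,5) w=1 -- no cycle. Running total: 1
Add edge (1,3) w=2 -- no cycle. Running total: 3
Add edge (1,4) w=2 -- no cycle. Running total: 5
Add edge (4,6) w=2 -- no cycle. Running total: 7
Add edge (3,5) w=3 -- no cycle. Running total: 10

MST edges: (2,5,w=1), (1,3,w=2), (1,4,w=2), (4,6,w=2), (3,5,w=3)
Total MST weight: 1 + 2 + 2 + 2 + 3 = 10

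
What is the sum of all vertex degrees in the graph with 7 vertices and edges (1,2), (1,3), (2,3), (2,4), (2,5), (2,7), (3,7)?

Step 1: Count edges incident to each vertex:
  deg(1) = 2 (neighbors: 2, 3)
  deg(2) = 5 (neighbors: 1, 3, 4, 5, 7)
  deg(3) = 3 (neighbors: 1, 2, 7)
  deg(4) = 1 (neighbors: 2)
  deg(5) = 1 (neighbors: 2)
  deg(6) = 0 (neighbors: none)
  deg(7) = 2 (neighbors: 2, 3)

Step 2: Sum all degrees:
  2 + 5 + 3 + 1 + 1 + 0 + 2 = 14

Verification: sum of degrees = 2 * |E| = 2 * 7 = 14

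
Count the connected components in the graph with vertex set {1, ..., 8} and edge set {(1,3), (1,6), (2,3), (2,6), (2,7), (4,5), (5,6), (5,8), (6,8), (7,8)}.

Step 1: Build adjacency list from edges:
  1: 3, 6
  2: 3, 6, 7
  3: 1, 2
  4: 5
  5: 4, 6, 8
  6: 1, 2, 5, 8
  7: 2, 8
  8: 5, 6, 7

Step 2: Run BFS/DFS from vertex 1:
  Visited: {1, 3, 6, 2, 5, 8, 7, 4}
  Reached 8 of 8 vertices

Step 3: All 8 vertices reached from vertex 1, so the graph is connected.
Number of connected components: 1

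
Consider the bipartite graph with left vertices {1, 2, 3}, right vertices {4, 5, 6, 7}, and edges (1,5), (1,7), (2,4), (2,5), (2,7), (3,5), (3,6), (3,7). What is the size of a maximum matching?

Step 1: List the neighbors of each left vertex:
  1: 5, 7
  2: 4, 5, 7
  3: 5, 6, 7

Step 2: Greedily match left vertices, then look for augmenting paths:
  Match 1 -- 5
  Match 2 -- 4
  Match 3 -- 6
  No augmenting path remains.

Step 3: Verify this is maximum:
  Matching size 3 = min(|L|, |R|) = min(3, 4), which is an upper bound, so this matching is maximum.

Maximum matching: {(1,5), (2,4), (3,6)}
Size: 3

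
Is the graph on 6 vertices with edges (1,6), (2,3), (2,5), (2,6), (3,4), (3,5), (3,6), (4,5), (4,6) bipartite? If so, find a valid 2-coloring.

Step 1: Attempt 2-coloring using BFS:
  Start at vertex 1, assign color 0
  Color vertex 6 with color 1 (neighbor of 1)
  Color vertex 2 with color 0 (neighbor of 6)
  Color vertex 3 with color 0 (neighbor of 6)
  Color vertex 4 with color 0 (neighbor of 6)

Step 2: Conflict found! Vertices 2 and 3 are adjacent but have the same color.
This means the graph contains an odd cycle.

The graph is NOT bipartite.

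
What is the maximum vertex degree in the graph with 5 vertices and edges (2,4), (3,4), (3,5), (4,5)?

Step 1: Count edges incident to each vertex:
  deg(1) = 0 (neighbors: none)
  deg(2) = 1 (neighbors: 4)
  deg(3) = 2 (neighbors: 4, 5)
  deg(4) = 3 (neighbors: 2, 3, 5)
  deg(5) = 2 (neighbors: 3, 4)

Step 2: Find maximum:
  max(0, 1, 2, 3, 2) = 3 (vertex 4)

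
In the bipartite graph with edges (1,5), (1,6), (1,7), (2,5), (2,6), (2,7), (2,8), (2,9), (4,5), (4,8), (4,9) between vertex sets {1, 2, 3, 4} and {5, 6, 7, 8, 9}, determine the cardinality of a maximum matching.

Step 1: List the neighbors of each left vertex:
  1: 5, 6, 7
  2: 5, 6, 7, 8, 9
  3: (none)
  4: 5, 8, 9

Step 2: Greedily match left vertices, then look for augmenting paths:
  Match 1 -- 5
  Match 2 -- 6
  Match 4 -- 8
  No augmenting path remains.

Step 3: Verify this is maximum:
  Matching has size 3. The vertex set {1, 2, 4} covers every edge and has size 3; any matching has at most one edge per cover vertex, so 3 is maximum (König's theorem).

Maximum matching: {(1,5), (2,6), (4,8)}
Size: 3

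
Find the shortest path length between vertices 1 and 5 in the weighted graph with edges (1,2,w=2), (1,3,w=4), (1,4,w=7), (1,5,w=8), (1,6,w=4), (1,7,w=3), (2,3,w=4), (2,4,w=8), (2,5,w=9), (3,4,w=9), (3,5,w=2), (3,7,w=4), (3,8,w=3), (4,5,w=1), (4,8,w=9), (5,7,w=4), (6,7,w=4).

Step 1: Build adjacency list with weights:
  1: 2(w=2), 3(w=4), 4(w=7), 5(w=8), 6(w=4), 7(w=3)
  2: 1(w=2), 3(w=4), 4(w=8), 5(w=9)
  3: 1(w=4), 2(w=4), 4(w=9), 5(w=2), 7(w=4), 8(w=3)
  4: 1(w=7), 2(w=8), 3(w=9), 5(w=1), 8(w=9)
  5: 1(w=8), 2(w=9), 3(w=2), 4(w=1), 7(w=4)
  6: 1(w=4), 7(w=4)
  7: 1(w=3), 3(w=4), 5(w=4), 6(w=4)
  8: 3(w=3), 4(w=9)

Step 2: Apply Dijkstra's algorithm from vertex 1:
  Visit vertex 1 (distance=0)
    Update dist[2] = 2
    Update dist[3] = 4
    Update dist[4] = 7
    Update dist[5] = 8
    Update dist[6] = 4
    Update dist[7] = 3
  Visit vertex 2 (distance=2)
  Visit vertex 7 (distance=3)
    Update dist[5] = 7
  Visit vertex 3 (distance=4)
    Update dist[5] = 6
    Update dist[8] = 7
  Visit vertex 6 (distance=4)
  Visit vertex 5 (distance=6)

Step 3: Shortest path: 1 -> 3 -> 5
Total weight: 4 + 2 = 6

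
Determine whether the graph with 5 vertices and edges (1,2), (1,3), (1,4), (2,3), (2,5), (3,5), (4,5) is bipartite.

Step 1: Attempt 2-coloring using BFS:
  Start at vertex 1, assign color 0
  Color vertex 2 with color 1 (neighbor of 1)
  Color vertex 3 with color 1 (neighbor of 1)
  Color vertex 4 with color 1 (neighbor of 1)

Step 2: Conflict found! Vertices 2 and 3 are adjacent but have the same color.
This means the graph contains an odd cycle.

The graph is NOT bipartite.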